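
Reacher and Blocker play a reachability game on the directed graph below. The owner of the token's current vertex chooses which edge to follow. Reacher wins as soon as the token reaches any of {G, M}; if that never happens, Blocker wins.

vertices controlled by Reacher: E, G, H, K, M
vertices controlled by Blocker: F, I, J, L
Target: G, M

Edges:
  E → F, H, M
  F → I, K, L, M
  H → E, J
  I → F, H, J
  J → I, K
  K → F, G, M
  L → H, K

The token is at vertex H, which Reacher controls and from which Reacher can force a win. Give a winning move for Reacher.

A0 = {G, M}
A1: add {E, K} — E (Reacher) has E→M; K (Reacher) has K→G.
A2: add {H} — H (Reacher) has H→E.
A3: add {L} — L (Blocker): all of {H, K} already in.
A4 = A3; e.g. F (Blocker) can still go to I. Fixed point.
From H, successor E is in the attractor (rank 1); the other successor J is not.

E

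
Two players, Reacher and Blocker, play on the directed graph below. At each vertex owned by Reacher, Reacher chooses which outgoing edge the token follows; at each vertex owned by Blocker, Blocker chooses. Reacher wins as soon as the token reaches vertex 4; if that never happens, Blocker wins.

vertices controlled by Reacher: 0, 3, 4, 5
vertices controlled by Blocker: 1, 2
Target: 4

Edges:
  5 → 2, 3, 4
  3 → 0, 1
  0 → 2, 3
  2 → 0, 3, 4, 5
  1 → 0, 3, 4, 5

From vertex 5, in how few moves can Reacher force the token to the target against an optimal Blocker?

1

A0 = {4}
A1: add {5} — 5 (Reacher) has 5→4.
A2 = A1; e.g. 0 (Reacher) has no edge into A1. Fixed point.
5 enters the attractor at level 1, so Reacher can force the target in 1 move from there.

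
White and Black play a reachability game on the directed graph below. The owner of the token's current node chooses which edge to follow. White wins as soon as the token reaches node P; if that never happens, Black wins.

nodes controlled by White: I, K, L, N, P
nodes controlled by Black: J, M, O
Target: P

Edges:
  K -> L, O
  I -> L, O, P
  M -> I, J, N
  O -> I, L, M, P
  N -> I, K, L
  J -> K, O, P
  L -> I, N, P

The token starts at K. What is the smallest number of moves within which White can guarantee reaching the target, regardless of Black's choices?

A0 = {P}
A1: add {I, L} — I (White) has I→P; L (White) has L→P.
A2: add {K, N} — K (White) has K→L; N (White) has N→I.
A3 = A2; e.g. J (Black) can still go to O. Fixed point.
K enters the attractor at level 2, so White can force the target in 2 moves from there.

2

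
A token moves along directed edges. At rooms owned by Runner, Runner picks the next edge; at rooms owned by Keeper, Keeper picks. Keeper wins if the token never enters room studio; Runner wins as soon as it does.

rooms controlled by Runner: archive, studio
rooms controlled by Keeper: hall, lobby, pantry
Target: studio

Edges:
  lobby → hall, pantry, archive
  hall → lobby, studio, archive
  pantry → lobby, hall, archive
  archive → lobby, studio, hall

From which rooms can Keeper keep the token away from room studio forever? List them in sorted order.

A0 = {studio}
A1: add {archive} — archive (Runner) has archive→studio.
A2 = A1; e.g. lobby (Keeper) can still go to hall. Fixed point.
Runner's attractor = {archive, studio}; Keeper avoids the target exactly from the complement.

hall, lobby, pantry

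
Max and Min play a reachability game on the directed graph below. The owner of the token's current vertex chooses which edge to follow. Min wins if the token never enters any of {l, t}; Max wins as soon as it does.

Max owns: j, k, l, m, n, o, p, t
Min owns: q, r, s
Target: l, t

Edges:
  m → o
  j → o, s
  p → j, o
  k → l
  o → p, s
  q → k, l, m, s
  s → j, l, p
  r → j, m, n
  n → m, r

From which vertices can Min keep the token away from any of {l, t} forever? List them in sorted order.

A0 = {l, t}
A1: add {k} — k (Max) has k→l.
A2 = A1; e.g. j (Max) has no edge into A1. Fixed point.
Max's attractor = {k, l, t}; Min avoids the target exactly from the complement.

j, m, n, o, p, q, r, s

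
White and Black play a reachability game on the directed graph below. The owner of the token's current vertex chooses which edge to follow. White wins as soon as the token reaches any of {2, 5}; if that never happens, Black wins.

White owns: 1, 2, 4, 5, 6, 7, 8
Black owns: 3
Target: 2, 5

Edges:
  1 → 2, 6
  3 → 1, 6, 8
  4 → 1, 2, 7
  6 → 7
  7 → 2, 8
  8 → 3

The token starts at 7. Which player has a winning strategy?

A0 = {2, 5}
A1: add {1, 4, 7} — 1 (White) has 1→2; 4 (White) has 4→2; 7 (White) has 7→2.
7 ∈ A1, so White can force the target.

White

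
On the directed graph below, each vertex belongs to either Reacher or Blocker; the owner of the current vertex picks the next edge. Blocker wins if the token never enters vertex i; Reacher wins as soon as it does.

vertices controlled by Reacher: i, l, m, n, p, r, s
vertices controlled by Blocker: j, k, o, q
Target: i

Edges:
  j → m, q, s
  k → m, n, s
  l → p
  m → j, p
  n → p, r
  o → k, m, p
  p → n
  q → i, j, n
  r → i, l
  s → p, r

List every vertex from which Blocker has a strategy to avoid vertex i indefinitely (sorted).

j, q

A0 = {i}
A1: add {r} — r (Reacher) has r→i.
A2: add {n, s} — n (Reacher) has n→r; s (Reacher) has s→r.
A3: add {p} — p (Reacher) has p→n.
A4: add {l, m} — l (Reacher) has l→p; m (Reacher) has m→p.
A5: add {k} — k (Blocker): all of {m, n, s} already in.
A6: add {o} — o (Blocker): all of {k, m, p} already in.
A7 = A6; e.g. j (Blocker) can still go to q. Fixed point.
Reacher's attractor = {i, k, l, m, n, o, p, r, s}; Blocker avoids the target exactly from the complement.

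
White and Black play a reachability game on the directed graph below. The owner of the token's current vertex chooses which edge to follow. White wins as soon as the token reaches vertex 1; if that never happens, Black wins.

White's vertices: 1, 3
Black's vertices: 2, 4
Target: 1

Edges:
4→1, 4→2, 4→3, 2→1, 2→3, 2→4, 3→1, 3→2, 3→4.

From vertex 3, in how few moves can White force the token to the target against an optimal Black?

1

A0 = {1}
A1: add {3} — 3 (White) has 3→1.
A2 = A1; e.g. 2 (Black) can still go to 4. Fixed point.
3 enters the attractor at level 1, so White can force the target in 1 move from there.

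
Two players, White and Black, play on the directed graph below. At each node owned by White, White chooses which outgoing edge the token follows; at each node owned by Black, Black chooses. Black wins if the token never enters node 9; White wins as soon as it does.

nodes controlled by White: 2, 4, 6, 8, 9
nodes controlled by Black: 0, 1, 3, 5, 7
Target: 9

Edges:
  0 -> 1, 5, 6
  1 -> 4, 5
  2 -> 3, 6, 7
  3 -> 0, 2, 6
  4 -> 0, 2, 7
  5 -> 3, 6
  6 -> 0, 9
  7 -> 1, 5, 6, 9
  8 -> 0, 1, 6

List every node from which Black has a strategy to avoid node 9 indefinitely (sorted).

A0 = {9}
A1: add {6} — 6 (White) has 6→9.
A2: add {2, 8} — 2 (White) has 2→6; 8 (White) has 8→6.
A3: add {4} — 4 (White) has 4→2.
A4 = A3; e.g. 0 (Black) can still go to 1. Fixed point.
White's attractor = {2, 4, 6, 8, 9}; Black avoids the target exactly from the complement.

0, 1, 3, 5, 7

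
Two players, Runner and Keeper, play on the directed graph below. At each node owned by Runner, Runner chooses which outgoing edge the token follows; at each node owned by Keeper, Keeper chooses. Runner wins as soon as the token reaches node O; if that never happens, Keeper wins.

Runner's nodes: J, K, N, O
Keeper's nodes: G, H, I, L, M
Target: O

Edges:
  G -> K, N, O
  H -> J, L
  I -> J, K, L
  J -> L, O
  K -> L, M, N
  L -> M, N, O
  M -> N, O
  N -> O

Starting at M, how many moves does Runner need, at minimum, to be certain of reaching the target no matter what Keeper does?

2

A0 = {O}
A1: add {J, N} — J (Runner) has J→O; N (Runner) has N→O.
A2: add {K, M} — K (Runner) has K→N; M (Keeper): all of {N, O} already in.
M enters the attractor at level 2, so Runner can force the target in 2 moves from there.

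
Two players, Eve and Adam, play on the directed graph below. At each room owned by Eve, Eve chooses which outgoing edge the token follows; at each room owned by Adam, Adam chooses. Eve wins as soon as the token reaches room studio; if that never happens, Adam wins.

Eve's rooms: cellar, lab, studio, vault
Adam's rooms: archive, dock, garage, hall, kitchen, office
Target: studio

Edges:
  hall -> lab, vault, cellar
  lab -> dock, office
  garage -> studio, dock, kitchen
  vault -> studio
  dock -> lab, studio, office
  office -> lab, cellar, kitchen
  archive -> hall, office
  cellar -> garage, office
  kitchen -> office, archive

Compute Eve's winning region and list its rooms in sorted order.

studio, vault

A0 = {studio}
A1: add {vault} — vault (Eve) has vault→studio.
A2 = A1; e.g. hall (Adam) can still go to lab. Fixed point.
Eve's winning region = {studio, vault}.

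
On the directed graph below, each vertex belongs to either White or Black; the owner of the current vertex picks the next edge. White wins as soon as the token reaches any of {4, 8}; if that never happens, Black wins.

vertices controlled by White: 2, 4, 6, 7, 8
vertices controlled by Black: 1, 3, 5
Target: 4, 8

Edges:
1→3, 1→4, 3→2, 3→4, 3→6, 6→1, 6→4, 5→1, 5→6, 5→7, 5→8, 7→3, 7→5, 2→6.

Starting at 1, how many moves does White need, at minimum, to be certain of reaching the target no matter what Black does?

4

A0 = {4, 8}
A1: add {6} — 6 (White) has 6→4.
A2: add {2} — 2 (White) has 2→6.
A3: add {3} — 3 (Black): all of {2, 4, 6} already in.
A4: add {1, 7} — 1 (Black): all of {3, 4} already in; 7 (White) has 7→3.
1 enters the attractor at level 4, so White can force the target in 4 moves from there.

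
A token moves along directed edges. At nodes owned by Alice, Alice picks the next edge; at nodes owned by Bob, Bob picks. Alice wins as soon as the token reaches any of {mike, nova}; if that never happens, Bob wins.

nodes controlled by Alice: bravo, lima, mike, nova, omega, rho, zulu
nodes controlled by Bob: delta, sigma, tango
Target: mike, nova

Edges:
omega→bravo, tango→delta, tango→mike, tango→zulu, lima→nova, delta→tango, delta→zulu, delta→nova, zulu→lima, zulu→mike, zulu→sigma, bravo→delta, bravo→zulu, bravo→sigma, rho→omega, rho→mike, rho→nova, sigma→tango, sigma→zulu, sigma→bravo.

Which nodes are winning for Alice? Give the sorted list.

bravo, lima, mike, nova, omega, rho, zulu

A0 = {mike, nova}
A1: add {lima, rho, zulu} — lima (Alice) has lima→nova; zulu (Alice) has zulu→mike; rho (Alice) has rho→mike.
A2: add {bravo} — bravo (Alice) has bravo→zulu.
A3: add {omega} — omega (Alice) has omega→bravo.
A4 = A3; e.g. tango (Bob) can still go to delta. Fixed point.
Alice's winning region = {bravo, lima, mike, nova, omega, rho, zulu}.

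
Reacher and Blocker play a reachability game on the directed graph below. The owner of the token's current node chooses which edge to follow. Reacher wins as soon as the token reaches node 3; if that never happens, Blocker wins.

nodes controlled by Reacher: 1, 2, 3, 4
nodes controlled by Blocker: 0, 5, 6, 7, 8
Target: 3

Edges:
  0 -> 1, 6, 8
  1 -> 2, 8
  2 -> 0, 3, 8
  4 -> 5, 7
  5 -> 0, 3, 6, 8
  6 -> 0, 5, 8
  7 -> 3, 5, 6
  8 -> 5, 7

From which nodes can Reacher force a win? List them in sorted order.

1, 2, 3

A0 = {3}
A1: add {2} — 2 (Reacher) has 2→3.
A2: add {1} — 1 (Reacher) has 1→2.
A3 = A2; e.g. 0 (Blocker) can still go to 6. Fixed point.
Reacher's winning region = {1, 2, 3}.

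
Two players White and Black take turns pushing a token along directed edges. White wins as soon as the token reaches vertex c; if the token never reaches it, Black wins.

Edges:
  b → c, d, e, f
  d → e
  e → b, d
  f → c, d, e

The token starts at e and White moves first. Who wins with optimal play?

Black

Track states (vertex, player-to-move).
A0 = {(c,White), (c,Black)}
A1: add {(b,White), (f,White)}.
A2 = A1; e.g. (b,Black) stays out. (e,White) never enters ⇒ Black avoids the target.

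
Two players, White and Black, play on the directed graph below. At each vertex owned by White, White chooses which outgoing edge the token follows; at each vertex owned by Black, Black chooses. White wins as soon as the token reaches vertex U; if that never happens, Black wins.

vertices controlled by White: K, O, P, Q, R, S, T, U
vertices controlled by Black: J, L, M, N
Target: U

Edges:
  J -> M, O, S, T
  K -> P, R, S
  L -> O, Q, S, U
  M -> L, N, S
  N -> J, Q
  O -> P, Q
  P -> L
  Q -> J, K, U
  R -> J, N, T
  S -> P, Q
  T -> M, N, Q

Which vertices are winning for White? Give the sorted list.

A0 = {U}
A1: add {Q} — Q (White) has Q→U.
A2: add {O, S, T} — O (White) has O→Q; S (White) has S→Q; T (White) has T→Q.
A3: add {K, L, R} — K (White) has K→S; L (Black): all of {O, Q, S, U} already in; R (White) has R→T.
A4: add {P} — P (White) has P→L.
A5 = A4; e.g. J (Black) can still go to M. Fixed point.
White's winning region = {K, L, O, P, Q, R, S, T, U}.

K, L, O, P, Q, R, S, T, U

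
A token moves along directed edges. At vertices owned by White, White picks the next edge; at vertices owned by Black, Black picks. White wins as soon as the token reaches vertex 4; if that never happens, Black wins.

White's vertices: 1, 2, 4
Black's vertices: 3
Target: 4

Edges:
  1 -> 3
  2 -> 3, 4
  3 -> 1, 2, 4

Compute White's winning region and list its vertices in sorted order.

A0 = {4}
A1: add {2} — 2 (White) has 2→4.
A2 = A1; e.g. 1 (White) has no edge into A1. Fixed point.
White's winning region = {2, 4}.

2, 4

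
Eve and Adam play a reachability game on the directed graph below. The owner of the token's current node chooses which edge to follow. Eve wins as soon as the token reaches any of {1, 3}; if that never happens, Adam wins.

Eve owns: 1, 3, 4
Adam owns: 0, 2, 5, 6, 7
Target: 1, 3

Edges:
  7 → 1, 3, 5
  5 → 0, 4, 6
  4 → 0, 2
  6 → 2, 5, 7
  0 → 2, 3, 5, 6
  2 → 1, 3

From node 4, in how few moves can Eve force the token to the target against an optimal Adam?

A0 = {1, 3}
A1: add {2} — 2 (Adam): all of {1, 3} already in.
A2: add {4} — 4 (Eve) has 4→2.
A3 = A2; e.g. 0 (Adam) can still go to 5. Fixed point.
4 enters the attractor at level 2, so Eve can force the target in 2 moves from there.

2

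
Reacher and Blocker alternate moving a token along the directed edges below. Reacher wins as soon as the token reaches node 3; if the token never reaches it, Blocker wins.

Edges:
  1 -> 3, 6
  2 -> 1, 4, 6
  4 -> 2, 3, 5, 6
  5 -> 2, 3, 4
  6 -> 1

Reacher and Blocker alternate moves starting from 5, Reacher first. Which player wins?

Reacher

Track states (vertex, player-to-move).
A0 = {(3,Reacher), (3,Blocker)}
A1: add {(1,Reacher), (4,Reacher), (5,Reacher)}.
(5,Reacher) ∈ A1 ⇒ Reacher forces the target.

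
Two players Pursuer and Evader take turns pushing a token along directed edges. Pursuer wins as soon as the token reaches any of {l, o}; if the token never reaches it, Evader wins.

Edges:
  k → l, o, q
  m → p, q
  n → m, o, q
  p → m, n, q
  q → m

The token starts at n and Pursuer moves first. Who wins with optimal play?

Pursuer

Track states (vertex, player-to-move).
A0 = {(l,Pursuer), (l,Evader), (o,Pursuer), (o,Evader)}
A1: add {(k,Pursuer), (n,Pursuer)}.
(n,Pursuer) ∈ A1 ⇒ Pursuer forces the target.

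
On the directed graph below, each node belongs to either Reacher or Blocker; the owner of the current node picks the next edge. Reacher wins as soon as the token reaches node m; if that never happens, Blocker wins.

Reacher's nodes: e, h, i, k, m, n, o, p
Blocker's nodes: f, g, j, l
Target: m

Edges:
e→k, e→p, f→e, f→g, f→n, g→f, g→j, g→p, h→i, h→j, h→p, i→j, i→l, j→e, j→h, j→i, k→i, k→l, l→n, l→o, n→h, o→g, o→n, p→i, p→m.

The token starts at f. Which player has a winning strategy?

A0 = {m}
A1: add {p} — p (Reacher) has p→m.
A2: add {e, h} — e (Reacher) has e→p; h (Reacher) has h→p.
A3: add {n} — n (Reacher) has n→h.
A4: add {o} — o (Reacher) has o→n.
A5: add {l} — l (Blocker): all of {n, o} already in.
A6: add {i, k} — i (Reacher) has i→l; k (Reacher) has k→l.
A7: add {j} — j (Blocker): all of {e, h, i} already in.
A8 = A7; e.g. f (Blocker) can still go to g. Fixed point.
f never enters the attractor, so Blocker can avoid the target forever.

Blocker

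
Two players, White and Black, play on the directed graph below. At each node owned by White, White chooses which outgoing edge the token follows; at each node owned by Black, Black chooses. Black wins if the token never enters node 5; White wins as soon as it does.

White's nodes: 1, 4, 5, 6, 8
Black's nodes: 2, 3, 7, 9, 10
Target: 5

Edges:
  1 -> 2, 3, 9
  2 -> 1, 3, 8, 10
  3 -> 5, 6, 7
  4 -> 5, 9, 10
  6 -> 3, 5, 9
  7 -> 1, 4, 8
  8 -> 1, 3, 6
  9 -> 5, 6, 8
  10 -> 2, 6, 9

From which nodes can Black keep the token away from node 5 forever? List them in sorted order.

2, 10

A0 = {5}
A1: add {4, 6} — 4 (White) has 4→5; 6 (White) has 6→5.
A2: add {8} — 8 (White) has 8→6.
A3: add {9} — 9 (Black): all of {5, 6, 8} already in.
A4: add {1} — 1 (White) has 1→9.
A5: add {7} — 7 (Black): all of {1, 4, 8} already in.
A6: add {3} — 3 (Black): all of {5, 6, 7} already in.
A7 = A6; e.g. 2 (Black) can still go to 10. Fixed point.
White's attractor = {1, 3, 4, 5, 6, 7, 8, 9}; Black avoids the target exactly from the complement.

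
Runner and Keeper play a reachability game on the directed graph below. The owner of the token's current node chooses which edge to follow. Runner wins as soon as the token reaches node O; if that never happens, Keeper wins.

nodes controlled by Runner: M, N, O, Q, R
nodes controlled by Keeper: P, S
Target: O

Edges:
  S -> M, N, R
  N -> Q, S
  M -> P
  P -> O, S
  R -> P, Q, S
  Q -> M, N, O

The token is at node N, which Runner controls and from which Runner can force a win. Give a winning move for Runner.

A0 = {O}
A1: add {Q} — Q (Runner) has Q→O.
A2: add {N, R} — N (Runner) has N→Q; R (Runner) has R→Q.
A3 = A2; e.g. M (Runner) has no edge into A2. Fixed point.
From N, successor Q is in the attractor (rank 1); the other successor S is not.

Q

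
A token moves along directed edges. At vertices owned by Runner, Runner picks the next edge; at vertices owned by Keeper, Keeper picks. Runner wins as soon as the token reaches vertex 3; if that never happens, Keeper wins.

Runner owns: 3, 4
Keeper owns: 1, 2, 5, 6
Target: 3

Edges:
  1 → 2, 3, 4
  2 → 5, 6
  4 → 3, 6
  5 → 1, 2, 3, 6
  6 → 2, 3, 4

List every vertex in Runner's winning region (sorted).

A0 = {3}
A1: add {4} — 4 (Runner) has 4→3.
A2 = A1; e.g. 1 (Keeper) can still go to 2. Fixed point.
Runner's winning region = {3, 4}.

3, 4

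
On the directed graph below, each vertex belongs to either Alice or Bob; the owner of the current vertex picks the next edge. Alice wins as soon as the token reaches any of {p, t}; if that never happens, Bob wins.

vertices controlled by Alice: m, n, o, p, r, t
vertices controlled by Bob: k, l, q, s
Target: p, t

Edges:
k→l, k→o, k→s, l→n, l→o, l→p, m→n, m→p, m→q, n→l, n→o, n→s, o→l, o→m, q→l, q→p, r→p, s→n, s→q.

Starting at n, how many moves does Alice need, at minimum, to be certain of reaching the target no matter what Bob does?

3

A0 = {p, t}
A1: add {m, r} — m (Alice) has m→p; r (Alice) has r→p.
A2: add {o} — o (Alice) has o→m.
A3: add {n} — n (Alice) has n→o.
n enters the attractor at level 3, so Alice can force the target in 3 moves from there.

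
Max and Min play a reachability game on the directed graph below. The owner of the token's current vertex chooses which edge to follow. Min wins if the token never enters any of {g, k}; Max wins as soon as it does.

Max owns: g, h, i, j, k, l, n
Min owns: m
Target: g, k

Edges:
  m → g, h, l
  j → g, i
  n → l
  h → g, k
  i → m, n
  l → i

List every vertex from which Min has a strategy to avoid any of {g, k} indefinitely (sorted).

A0 = {g, k}
A1: add {h, j} — h (Max) has h→g; j (Max) has j→g.
A2 = A1; e.g. i (Max) has no edge into A1. Fixed point.
Max's attractor = {g, h, j, k}; Min avoids the target exactly from the complement.

i, l, m, n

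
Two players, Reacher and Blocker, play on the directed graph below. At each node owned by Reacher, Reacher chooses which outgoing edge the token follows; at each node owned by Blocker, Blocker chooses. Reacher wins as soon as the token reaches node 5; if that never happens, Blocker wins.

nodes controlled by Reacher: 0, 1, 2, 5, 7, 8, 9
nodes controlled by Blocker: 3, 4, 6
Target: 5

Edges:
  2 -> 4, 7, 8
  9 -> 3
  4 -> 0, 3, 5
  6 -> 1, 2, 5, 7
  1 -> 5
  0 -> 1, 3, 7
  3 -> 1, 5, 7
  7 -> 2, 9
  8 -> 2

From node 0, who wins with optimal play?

A0 = {5}
A1: add {1} — 1 (Reacher) has 1→5.
A2: add {0} — 0 (Reacher) has 0→1.
A3 = A2; e.g. 2 (Reacher) has no edge into A2. Fixed point.
0 ∈ A2, so Reacher can force the target.

Reacher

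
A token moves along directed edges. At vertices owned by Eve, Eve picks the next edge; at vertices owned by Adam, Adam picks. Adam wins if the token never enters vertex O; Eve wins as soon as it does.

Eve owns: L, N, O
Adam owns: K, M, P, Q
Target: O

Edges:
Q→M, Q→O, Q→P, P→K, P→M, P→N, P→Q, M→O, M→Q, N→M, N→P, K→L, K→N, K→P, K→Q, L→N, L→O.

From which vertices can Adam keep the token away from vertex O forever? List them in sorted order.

K, M, N, P, Q

A0 = {O}
A1: add {L} — L (Eve) has L→O.
A2 = A1; e.g. K (Adam) can still go to N. Fixed point.
Eve's attractor = {L, O}; Adam avoids the target exactly from the complement.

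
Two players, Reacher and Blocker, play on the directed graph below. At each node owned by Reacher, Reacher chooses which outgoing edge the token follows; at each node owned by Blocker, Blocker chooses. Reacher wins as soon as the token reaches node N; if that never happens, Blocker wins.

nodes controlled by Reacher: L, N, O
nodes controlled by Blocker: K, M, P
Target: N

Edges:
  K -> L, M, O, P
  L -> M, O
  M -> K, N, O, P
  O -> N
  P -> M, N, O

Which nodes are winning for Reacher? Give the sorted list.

L, N, O

A0 = {N}
A1: add {O} — O (Reacher) has O→N.
A2: add {L} — L (Reacher) has L→O.
A3 = A2; e.g. K (Blocker) can still go to M. Fixed point.
Reacher's winning region = {L, N, O}.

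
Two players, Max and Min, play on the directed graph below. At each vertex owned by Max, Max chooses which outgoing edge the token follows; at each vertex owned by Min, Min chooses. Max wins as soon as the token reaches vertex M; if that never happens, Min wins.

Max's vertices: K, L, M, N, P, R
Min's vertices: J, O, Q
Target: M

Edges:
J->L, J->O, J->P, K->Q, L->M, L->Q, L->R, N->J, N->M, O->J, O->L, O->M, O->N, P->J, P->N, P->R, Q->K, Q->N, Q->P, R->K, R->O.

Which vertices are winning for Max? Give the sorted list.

A0 = {M}
A1: add {L, N} — L (Max) has L→M; N (Max) has N→M.
A2: add {P} — P (Max) has P→N.
A3 = A2; e.g. J (Min) can still go to O. Fixed point.
Max's winning region = {L, M, N, P}.

L, M, N, P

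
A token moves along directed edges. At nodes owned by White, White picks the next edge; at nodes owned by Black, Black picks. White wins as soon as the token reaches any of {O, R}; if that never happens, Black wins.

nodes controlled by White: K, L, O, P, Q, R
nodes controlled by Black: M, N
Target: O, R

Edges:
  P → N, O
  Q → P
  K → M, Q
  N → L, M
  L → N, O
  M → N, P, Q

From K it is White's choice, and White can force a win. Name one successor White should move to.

Q

A0 = {O, R}
A1: add {L, P} — L (White) has L→O; P (White) has P→O.
A2: add {Q} — Q (White) has Q→P.
A3: add {K} — K (White) has K→Q.
A4 = A3; e.g. M (Black) can still go to N. Fixed point.
From K, successor Q is in the attractor (rank 2); the other successor M is not.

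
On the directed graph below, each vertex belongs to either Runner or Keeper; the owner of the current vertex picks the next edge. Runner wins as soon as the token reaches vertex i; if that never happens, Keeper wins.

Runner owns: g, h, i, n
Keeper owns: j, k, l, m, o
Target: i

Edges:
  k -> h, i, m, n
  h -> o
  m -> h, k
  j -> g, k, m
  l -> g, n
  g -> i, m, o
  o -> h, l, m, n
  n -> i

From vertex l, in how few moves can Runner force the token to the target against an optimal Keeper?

2

A0 = {i}
A1: add {g, n} — g (Runner) has g→i; n (Runner) has n→i.
A2: add {l} — l (Keeper): all of {g, n} already in.
A3 = A2; e.g. h (Runner) has no edge into A2. Fixed point.
l enters the attractor at level 2, so Runner can force the target in 2 moves from there.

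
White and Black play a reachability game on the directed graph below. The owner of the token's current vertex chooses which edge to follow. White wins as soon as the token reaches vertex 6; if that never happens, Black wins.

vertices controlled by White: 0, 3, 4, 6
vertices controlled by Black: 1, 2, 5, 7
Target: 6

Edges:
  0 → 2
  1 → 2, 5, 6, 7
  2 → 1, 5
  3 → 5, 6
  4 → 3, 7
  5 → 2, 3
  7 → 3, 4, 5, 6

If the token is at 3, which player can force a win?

A0 = {6}
A1: add {3} — 3 (White) has 3→6.
3 ∈ A1, so White can force the target.

White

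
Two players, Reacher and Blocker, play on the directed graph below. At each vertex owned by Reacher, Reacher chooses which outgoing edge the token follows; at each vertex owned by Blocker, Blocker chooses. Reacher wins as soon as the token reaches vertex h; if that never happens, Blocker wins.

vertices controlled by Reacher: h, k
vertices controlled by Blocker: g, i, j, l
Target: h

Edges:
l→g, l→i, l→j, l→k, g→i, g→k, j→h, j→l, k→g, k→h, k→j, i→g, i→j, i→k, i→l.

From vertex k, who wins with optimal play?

A0 = {h}
A1: add {k} — k (Reacher) has k→h.
A2 = A1; e.g. g (Blocker) can still go to i. Fixed point.
k ∈ A1, so Reacher can force the target.

Reacher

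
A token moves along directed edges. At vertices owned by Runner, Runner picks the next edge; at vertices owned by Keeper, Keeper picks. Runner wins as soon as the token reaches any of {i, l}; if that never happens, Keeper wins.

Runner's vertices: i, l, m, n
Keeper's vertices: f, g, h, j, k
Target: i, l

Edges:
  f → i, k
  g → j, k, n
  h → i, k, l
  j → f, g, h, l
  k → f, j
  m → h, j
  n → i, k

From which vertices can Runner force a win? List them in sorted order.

i, l, n

A0 = {i, l}
A1: add {n} — n (Runner) has n→i.
A2 = A1; e.g. f (Keeper) can still go to k. Fixed point.
Runner's winning region = {i, l, n}.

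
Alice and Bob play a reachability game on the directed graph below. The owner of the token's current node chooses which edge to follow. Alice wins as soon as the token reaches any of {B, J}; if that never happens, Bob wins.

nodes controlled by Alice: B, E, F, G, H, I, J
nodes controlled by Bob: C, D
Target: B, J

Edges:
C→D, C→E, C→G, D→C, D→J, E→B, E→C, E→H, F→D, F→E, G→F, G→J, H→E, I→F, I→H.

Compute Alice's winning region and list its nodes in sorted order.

B, E, F, G, H, I, J

A0 = {B, J}
A1: add {E, G} — E (Alice) has E→B; G (Alice) has G→J.
A2: add {F, H} — F (Alice) has F→E; H (Alice) has H→E.
A3: add {I} — I (Alice) has I→F.
A4 = A3; e.g. C (Bob) can still go to D. Fixed point.
Alice's winning region = {B, E, F, G, H, I, J}.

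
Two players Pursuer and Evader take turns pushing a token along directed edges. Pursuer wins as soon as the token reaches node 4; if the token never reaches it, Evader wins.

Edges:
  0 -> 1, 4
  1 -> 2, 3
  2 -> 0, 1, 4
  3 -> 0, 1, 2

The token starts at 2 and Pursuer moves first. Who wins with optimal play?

Track states (vertex, player-to-move).
A0 = {(4,Pursuer), (4,Evader)}
A1: add {(0,Pursuer), (2,Pursuer)}.
(2,Pursuer) ∈ A1 ⇒ Pursuer forces the target.

Pursuer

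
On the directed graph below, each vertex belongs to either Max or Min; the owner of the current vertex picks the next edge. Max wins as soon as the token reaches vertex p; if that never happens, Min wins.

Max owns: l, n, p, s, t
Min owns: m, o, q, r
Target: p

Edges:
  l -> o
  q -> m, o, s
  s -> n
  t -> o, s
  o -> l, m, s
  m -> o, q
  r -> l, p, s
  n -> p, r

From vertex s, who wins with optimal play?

Max

A0 = {p}
A1: add {n} — n (Max) has n→p.
A2: add {s} — s (Max) has s→n.
s ∈ A2, so Max can force the target.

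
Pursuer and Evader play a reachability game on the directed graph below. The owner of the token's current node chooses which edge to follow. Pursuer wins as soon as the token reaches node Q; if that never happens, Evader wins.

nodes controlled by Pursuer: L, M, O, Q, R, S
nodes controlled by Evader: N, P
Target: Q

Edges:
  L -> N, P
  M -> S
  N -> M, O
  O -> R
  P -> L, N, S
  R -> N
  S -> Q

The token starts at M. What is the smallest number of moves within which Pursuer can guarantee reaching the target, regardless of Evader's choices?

A0 = {Q}
A1: add {S} — S (Pursuer) has S→Q.
A2: add {M} — M (Pursuer) has M→S.
A3 = A2; e.g. L (Pursuer) has no edge into A2. Fixed point.
M enters the attractor at level 2, so Pursuer can force the target in 2 moves from there.

2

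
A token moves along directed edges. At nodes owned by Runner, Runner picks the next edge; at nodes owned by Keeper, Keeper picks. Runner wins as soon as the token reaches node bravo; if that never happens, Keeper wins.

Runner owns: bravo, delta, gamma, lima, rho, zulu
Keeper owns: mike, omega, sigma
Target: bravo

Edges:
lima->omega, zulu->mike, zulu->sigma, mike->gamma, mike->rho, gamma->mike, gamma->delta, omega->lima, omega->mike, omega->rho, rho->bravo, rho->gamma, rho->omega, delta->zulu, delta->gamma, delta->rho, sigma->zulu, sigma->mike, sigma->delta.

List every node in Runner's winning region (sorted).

bravo, delta, gamma, mike, rho, sigma, zulu

A0 = {bravo}
A1: add {rho} — rho (Runner) has rho→bravo.
A2: add {delta} — delta (Runner) has delta→rho.
A3: add {gamma} — gamma (Runner) has gamma→delta.
A4: add {mike} — mike (Keeper): all of {gamma, rho} already in.
A5: add {zulu} — zulu (Runner) has zulu→mike.
A6: add {sigma} — sigma (Keeper): all of {zulu, mike, delta} already in.
A7 = A6; e.g. lima (Runner) has no edge into A6. Fixed point.
Runner's winning region = {bravo, delta, gamma, mike, rho, sigma, zulu}.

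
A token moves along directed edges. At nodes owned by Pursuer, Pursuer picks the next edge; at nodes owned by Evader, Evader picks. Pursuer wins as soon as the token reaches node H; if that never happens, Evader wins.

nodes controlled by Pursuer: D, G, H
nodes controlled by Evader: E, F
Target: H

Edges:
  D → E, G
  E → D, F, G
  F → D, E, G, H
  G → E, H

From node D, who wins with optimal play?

Pursuer

A0 = {H}
A1: add {G} — G (Pursuer) has G→H.
A2: add {D} — D (Pursuer) has D→G.
A3 = A2; e.g. E (Evader) can still go to F. Fixed point.
D ∈ A2, so Pursuer can force the target.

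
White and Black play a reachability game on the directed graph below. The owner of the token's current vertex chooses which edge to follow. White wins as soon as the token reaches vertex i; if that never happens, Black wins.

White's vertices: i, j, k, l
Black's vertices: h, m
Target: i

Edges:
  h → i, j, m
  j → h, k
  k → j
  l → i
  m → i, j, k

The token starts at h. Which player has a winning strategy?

Black

A0 = {i}
A1: add {l} — l (White) has l→i.
A2 = A1; e.g. h (Black) can still go to j. Fixed point.
h never enters the attractor, so Black can avoid the target forever.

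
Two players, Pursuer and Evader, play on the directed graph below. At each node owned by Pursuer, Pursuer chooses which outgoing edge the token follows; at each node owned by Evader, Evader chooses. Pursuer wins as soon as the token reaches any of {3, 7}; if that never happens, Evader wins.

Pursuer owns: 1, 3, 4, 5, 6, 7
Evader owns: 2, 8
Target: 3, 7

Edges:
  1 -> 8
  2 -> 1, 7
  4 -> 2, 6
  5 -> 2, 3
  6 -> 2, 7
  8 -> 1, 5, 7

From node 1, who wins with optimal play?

A0 = {3, 7}
A1: add {5, 6} — 5 (Pursuer) has 5→3; 6 (Pursuer) has 6→7.
A2: add {4} — 4 (Pursuer) has 4→6.
A3 = A2; e.g. 1 (Pursuer) has no edge into A2. Fixed point.
1 never enters the attractor, so Evader can avoid the target forever.

Evader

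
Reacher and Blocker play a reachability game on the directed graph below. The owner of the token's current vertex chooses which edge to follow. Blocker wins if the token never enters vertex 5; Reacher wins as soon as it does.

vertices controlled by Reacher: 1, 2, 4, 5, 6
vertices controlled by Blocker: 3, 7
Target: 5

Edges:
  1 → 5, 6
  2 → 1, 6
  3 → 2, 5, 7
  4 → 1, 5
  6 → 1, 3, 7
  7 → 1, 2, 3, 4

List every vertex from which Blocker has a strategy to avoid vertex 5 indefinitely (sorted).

3, 7

A0 = {5}
A1: add {1, 4} — 1 (Reacher) has 1→5; 4 (Reacher) has 4→5.
A2: add {2, 6} — 2 (Reacher) has 2→1; 6 (Reacher) has 6→1.
A3 = A2; e.g. 3 (Blocker) can still go to 7. Fixed point.
Reacher's attractor = {1, 2, 4, 5, 6}; Blocker avoids the target exactly from the complement.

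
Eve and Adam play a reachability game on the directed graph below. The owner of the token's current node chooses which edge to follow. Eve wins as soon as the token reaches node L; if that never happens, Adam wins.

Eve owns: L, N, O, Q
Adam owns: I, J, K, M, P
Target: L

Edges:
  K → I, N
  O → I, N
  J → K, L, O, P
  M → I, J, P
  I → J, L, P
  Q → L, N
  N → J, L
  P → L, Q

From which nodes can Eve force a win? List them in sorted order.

L, N, O, P, Q

A0 = {L}
A1: add {N, Q} — N (Eve) has N→L; Q (Eve) has Q→L.
A2: add {O, P} — O (Eve) has O→N; P (Adam): all of {L, Q} already in.
A3 = A2; e.g. I (Adam) can still go to J. Fixed point.
Eve's winning region = {L, N, O, P, Q}.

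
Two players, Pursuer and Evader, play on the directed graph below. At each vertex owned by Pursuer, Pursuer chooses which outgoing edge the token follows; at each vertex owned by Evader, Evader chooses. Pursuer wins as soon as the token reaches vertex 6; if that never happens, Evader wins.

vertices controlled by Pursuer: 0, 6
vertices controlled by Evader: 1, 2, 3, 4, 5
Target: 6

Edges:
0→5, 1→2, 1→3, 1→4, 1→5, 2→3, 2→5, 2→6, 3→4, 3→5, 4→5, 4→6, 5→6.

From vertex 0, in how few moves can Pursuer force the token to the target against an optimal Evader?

A0 = {6}
A1: add {5} — 5 (Evader): all of {6} already in.
A2: add {0, 4} — 0 (Pursuer) has 0→5; 4 (Evader): all of {5, 6} already in.
0 enters the attractor at level 2, so Pursuer can force the target in 2 moves from there.

2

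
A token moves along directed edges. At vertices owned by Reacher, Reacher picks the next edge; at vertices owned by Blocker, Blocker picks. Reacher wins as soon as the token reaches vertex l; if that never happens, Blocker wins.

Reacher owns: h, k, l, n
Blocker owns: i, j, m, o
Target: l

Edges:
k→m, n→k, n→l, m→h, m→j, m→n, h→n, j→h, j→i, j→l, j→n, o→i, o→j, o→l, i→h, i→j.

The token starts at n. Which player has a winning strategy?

Reacher

A0 = {l}
A1: add {n} — n (Reacher) has n→l.
n ∈ A1, so Reacher can force the target.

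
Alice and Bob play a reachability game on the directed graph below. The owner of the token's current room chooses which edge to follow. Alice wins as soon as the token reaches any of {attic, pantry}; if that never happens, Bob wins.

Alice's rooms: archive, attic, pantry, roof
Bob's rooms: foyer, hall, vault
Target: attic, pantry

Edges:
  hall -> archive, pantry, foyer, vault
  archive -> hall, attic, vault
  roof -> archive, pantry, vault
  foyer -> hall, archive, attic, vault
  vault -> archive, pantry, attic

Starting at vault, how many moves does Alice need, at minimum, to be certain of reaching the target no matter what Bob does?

2

A0 = {attic, pantry}
A1: add {archive, roof} — archive (Alice) has archive→attic; roof (Alice) has roof→pantry.
A2: add {vault} — vault (Bob): all of {archive, pantry, attic} already in.
A3 = A2; e.g. hall (Bob) can still go to foyer. Fixed point.
vault enters the attractor at level 2, so Alice can force the target in 2 moves from there.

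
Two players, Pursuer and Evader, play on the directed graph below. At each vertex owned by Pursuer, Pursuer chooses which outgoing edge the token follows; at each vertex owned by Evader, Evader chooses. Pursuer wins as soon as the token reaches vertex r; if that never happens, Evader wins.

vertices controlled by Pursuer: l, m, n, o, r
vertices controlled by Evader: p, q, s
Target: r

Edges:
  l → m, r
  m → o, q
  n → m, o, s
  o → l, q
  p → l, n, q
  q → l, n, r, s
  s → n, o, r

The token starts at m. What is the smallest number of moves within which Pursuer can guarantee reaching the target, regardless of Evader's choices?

3

A0 = {r}
A1: add {l} — l (Pursuer) has l→r.
A2: add {o} — o (Pursuer) has o→l.
A3: add {m, n} — m (Pursuer) has m→o; n (Pursuer) has n→o.
m enters the attractor at level 3, so Pursuer can force the target in 3 moves from there.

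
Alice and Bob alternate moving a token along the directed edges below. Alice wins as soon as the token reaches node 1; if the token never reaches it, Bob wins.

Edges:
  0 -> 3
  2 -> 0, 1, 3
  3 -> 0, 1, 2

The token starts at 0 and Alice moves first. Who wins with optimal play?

Bob

Track states (vertex, player-to-move).
A0 = {(1,Alice), (1,Bob)}
A1: add {(2,Alice), (3,Alice)}.
A2: add {(0,Bob)}.
A3 = A2; e.g. (0,Alice) stays out. (0,Alice) never enters ⇒ Bob avoids the target.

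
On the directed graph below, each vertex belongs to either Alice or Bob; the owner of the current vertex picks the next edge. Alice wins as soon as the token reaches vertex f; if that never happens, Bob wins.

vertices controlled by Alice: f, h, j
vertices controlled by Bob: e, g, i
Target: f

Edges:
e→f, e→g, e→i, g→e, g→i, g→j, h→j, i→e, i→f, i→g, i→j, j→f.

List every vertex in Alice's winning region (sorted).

A0 = {f}
A1: add {j} — j (Alice) has j→f.
A2: add {h} — h (Alice) has h→j.
A3 = A2; e.g. e (Bob) can still go to g. Fixed point.
Alice's winning region = {f, h, j}.

f, h, j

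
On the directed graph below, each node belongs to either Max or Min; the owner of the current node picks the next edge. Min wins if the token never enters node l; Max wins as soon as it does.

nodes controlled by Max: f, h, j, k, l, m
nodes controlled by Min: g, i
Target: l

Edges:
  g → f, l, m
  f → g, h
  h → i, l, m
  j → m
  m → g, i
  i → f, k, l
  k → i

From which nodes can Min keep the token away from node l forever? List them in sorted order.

A0 = {l}
A1: add {h} — h (Max) has h→l.
A2: add {f} — f (Max) has f→h.
A3 = A2; e.g. g (Min) can still go to m. Fixed point.
Max's attractor = {f, h, l}; Min avoids the target exactly from the complement.

g, i, j, k, m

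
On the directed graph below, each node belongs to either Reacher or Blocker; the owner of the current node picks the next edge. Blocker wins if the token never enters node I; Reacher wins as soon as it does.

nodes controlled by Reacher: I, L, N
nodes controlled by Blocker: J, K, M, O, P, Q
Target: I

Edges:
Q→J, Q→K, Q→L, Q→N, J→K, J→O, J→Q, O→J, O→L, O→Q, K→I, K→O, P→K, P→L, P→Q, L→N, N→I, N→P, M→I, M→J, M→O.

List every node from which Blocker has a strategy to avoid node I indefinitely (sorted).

A0 = {I}
A1: add {N} — N (Reacher) has N→I.
A2: add {L} — L (Reacher) has L→N.
A3 = A2; e.g. J (Blocker) can still go to K. Fixed point.
Reacher's attractor = {I, L, N}; Blocker avoids the target exactly from the complement.

J, K, M, O, P, Q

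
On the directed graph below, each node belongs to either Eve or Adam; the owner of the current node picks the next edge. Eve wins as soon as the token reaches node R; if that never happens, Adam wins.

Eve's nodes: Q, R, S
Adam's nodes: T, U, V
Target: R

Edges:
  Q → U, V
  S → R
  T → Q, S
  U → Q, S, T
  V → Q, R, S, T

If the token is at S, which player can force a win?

A0 = {R}
A1: add {S} — S (Eve) has S→R.
A2 = A1; e.g. Q (Eve) has no edge into A1. Fixed point.
S ∈ A1, so Eve can force the target.

Eve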